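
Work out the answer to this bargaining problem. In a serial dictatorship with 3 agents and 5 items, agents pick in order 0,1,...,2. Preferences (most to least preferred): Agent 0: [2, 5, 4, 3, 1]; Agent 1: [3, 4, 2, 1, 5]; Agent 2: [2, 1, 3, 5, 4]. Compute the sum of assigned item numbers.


Step 1: Agent 0 picks item 2
Step 2: Agent 1 picks item 3
Step 3: Agent 2 picks item 1
Step 4: Sum = 2 + 3 + 1 = 6

6


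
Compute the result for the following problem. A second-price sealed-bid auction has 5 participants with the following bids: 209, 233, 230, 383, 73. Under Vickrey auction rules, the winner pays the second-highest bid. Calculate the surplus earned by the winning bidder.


Step 1: Sort bids in descending order: 383, 233, 230, 209, 73
Step 2: The winning bid is the highest: 383
Step 3: The payment equals the second-highest bid: 233
Step 4: Surplus = winner's bid - payment = 383 - 233 = 150

150


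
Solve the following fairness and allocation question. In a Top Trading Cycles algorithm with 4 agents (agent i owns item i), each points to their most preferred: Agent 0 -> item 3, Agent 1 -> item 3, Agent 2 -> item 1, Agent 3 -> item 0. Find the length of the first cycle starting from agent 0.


Step 1: Trace the pointer graph from agent 0: 0 -> 3 -> 0
Step 2: A cycle is detected when we revisit agent 0
Step 3: The cycle is: 0 -> 3 -> 0
Step 4: Cycle length = 2

2


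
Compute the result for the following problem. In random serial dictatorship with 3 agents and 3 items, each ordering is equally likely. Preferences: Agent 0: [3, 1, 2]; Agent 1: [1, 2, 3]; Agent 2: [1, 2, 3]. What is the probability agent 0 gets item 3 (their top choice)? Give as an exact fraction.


Step 1: Agent 0 wants item 3
Step 2: There are 6 possible orderings of agents
Step 3: In 6 orderings, agent 0 gets item 3
Step 4: Probability = 6/6 = 1

1


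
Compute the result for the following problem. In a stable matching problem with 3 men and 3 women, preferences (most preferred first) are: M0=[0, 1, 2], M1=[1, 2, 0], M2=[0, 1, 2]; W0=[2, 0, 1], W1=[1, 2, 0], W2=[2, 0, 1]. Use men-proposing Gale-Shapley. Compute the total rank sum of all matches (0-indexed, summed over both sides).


Step 1: Run Gale-Shapley (men propose, women hold best offer):
  M0 proposes to W0; she accepts
  M1 proposes to W1; she accepts
  M2 proposes to W0; she switches from M0
  M0 proposes to W1; rejected
  M0 proposes to W2; she accepts
Step 2: Final matching: W0-M2, W1-M1, W2-M0
Step 3: 0-indexed ranks (man's rank of his match, then woman's): 0 + 0 + 0 + 0 + 2 + 1
Step 4: Total rank sum = 3

3


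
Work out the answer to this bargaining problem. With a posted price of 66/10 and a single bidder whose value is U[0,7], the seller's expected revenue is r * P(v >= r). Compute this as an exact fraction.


Step 1: Posted price r = 33/5, value support [0,7]
Step 2: P(v >= r) = (7 - 33/5)/7 = 2/35
Step 3: Expected revenue = r * P(v >= r) = 33/5 * 2/35
Step 4: Revenue = 66/175

66/175


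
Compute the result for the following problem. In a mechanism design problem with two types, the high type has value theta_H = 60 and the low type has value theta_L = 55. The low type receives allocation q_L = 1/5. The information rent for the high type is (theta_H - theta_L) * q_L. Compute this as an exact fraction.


Step 1: theta_H - theta_L = 60 - 55 = 5
Step 2: Information rent = (theta_H - theta_L) * q_L
Step 3: = 5 * 1/5
Step 4: = 1

1


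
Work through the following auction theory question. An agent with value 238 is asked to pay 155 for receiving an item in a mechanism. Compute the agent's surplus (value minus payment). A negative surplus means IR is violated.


Step 1: Surplus = value - payment = 238 - 155 = 83
Step 2: IR is satisfied (surplus >= 0)

83


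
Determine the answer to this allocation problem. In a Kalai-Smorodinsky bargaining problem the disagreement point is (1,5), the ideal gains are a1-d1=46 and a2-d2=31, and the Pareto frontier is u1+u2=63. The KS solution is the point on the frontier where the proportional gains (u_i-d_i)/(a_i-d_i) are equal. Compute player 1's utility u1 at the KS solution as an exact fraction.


Step 1: At the KS point, (u1-d1)/r1 = (u2-d2)/r2 = t and u1+u2 = 63
Step 2: u1 = d1 + r1*t and u2 = d2 + r2*t, so (d1 + r1*t) + (d2 + r2*t) = 63
Step 3: t = (63 - 1 - 5)/(46 + 31) = 57/77
Step 4: u1 = d1 + r1*t = 1 + 46 * 57/77 = 2699/77
Step 5: (Check: u2 = d2 + r2*t = 2152/77; u1+u2 = 2699/77 + 2152/77 = 63, on the frontier.)

2699/77


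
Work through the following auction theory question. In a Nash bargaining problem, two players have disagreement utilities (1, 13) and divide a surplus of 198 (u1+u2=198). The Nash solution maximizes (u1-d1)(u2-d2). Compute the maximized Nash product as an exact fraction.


Step 1: The Nash solution splits surplus symmetrically above the disagreement point
Step 2: u1 = (total + d1 - d2)/2 = (198 + 1 - 13)/2 = 93
Step 3: u2 = (total - d1 + d2)/2 = (198 - 1 + 13)/2 = 105
Step 4: Nash product = (93 - 1) * (105 - 13)
Step 5: = 92 * 92 = 8464

8464


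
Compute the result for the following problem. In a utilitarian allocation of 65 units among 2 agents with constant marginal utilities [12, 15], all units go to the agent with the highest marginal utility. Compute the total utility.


Step 1: The marginal utilities are [12, 15]
Step 2: The highest marginal utility is 15
Step 3: All 65 units go to that agent
Step 4: Total utility = 15 * 65 = 975

975


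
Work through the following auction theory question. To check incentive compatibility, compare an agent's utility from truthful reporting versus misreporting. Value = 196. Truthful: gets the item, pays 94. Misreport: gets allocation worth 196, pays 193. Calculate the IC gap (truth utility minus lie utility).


Step 1: U(truth) = value - payment = 196 - 94 = 102
Step 2: U(lie) = allocation - payment = 196 - 193 = 3
Step 3: IC gap = 102 - 3 = 99

99


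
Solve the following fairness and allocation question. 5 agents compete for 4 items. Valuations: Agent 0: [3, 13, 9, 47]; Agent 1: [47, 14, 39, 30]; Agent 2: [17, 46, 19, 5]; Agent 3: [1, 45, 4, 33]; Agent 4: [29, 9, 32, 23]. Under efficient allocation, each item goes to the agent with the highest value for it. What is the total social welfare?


Step 1: For each item, find the maximum value among all agents.
Step 2: Item 0 -> Agent 1 (value 47)
Step 3: Item 1 -> Agent 2 (value 46)
Step 4: Item 2 -> Agent 1 (value 39)
Step 5: Item 3 -> Agent 0 (value 47)
Step 6: Total welfare = 47 + 46 + 39 + 47 = 179

179


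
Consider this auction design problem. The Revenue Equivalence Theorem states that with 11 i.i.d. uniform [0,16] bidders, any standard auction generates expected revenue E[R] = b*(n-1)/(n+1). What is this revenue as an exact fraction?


Step 1: By Revenue Equivalence, expected revenue = b*(n-1)/(n+1)
Step 2: Substituting n = 11, b = 16
Step 3: Revenue = 16*(11-1)/(11+1) = 16*10/12
Step 4: Revenue = 160/12 = 40/3

40/3


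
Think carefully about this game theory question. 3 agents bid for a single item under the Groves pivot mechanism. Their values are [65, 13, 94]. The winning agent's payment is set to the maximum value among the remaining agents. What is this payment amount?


Step 1: The efficient winner is agent 2 with value 94
Step 2: Other agents' values: [65, 13]
Step 3: Pivot payment = max(others) = 65
Step 4: The winner pays 65

65


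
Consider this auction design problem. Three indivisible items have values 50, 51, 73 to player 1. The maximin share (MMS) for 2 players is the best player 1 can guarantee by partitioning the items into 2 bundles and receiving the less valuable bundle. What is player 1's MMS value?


Step 1: Item values = 50, 51, 73
Step 2: Enumerate all 2-bundle partitions and take the smaller bundle:
  Partition 1: {50} vs {51,73} -> bundles 50, 124; min = 50
  Partition 2: {51} vs {50,73} -> bundles 51, 123; min = 51
  Partition 3: {73} vs {50,51} -> bundles 73, 101; min = 73
Step 3: MMS = max(50, 51, 73) = 73

73


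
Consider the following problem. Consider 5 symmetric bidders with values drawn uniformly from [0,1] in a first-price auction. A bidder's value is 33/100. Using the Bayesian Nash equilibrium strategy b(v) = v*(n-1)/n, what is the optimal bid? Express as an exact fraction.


Step 1: The symmetric BNE bidding function is b(v) = v * (n-1) / n
Step 2: Substitute v = 33/100 and n = 5
Step 3: b = 33/100 * 4/5
Step 4: b = 33/125

33/125


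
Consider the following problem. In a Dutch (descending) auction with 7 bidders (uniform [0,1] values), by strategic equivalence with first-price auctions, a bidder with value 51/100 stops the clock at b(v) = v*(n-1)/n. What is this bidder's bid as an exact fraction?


Step 1: Dutch auctions are strategically equivalent to first-price auctions
Step 2: The equilibrium bid is b(v) = v*(n-1)/n
Step 3: b = 51/100 * 6/7
Step 4: b = 153/350

153/350


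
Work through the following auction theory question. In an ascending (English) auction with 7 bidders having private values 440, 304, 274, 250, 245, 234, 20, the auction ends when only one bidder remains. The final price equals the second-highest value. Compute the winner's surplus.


Step 1: Identify the highest value: 440
Step 2: Identify the second-highest value: 304
Step 3: The final price = second-highest value = 304
Step 4: Surplus = 440 - 304 = 136

136


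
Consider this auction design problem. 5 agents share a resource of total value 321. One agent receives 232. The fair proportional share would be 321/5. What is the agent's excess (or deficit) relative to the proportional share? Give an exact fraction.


Step 1: Proportional share = 321/5
Step 2: Agent's actual allocation = 232
Step 3: Excess = 232 - 321/5 = 839/5

839/5


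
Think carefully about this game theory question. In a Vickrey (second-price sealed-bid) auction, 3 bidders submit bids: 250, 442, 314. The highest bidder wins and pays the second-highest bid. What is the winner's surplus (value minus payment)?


Step 1: Sort bids in descending order: 442, 314, 250
Step 2: The winning bid is the highest: 442
Step 3: The payment equals the second-highest bid: 314
Step 4: Surplus = winner's bid - payment = 442 - 314 = 128

128


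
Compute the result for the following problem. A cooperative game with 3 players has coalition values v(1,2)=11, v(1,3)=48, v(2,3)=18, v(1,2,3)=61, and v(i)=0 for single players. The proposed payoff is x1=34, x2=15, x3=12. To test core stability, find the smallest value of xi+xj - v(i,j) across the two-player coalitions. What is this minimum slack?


Step 1: Slack for coalition (1,2): x1+x2 - v12 = 49 - 11 = 38
Step 2: Slack for coalition (1,3): x1+x3 - v13 = 46 - 48 = -2
Step 3: Slack for coalition (2,3): x2+x3 - v23 = 27 - 18 = 9
Step 4: Minimum slack = min(38, -2, 9) = -2, attained by (1,3); coalition (1,3) can block (slack < 0), so the allocation is not in the core

-2


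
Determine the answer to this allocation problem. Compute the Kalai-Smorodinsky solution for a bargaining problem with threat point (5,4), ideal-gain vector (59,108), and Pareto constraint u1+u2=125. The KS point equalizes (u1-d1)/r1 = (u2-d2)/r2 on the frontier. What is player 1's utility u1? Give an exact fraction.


Step 1: At the KS point, (u1-d1)/r1 = (u2-d2)/r2 = t and u1+u2 = 125
Step 2: u1 = d1 + r1*t and u2 = d2 + r2*t, so (d1 + r1*t) + (d2 + r2*t) = 125
Step 3: t = (125 - 5 - 4)/(59 + 108) = 116/167
Step 4: u1 = d1 + r1*t = 5 + 59 * 116/167 = 7679/167
Step 5: (Check: u2 = d2 + r2*t = 13196/167; u1+u2 = 7679/167 + 13196/167 = 125, on the frontier.)

7679/167


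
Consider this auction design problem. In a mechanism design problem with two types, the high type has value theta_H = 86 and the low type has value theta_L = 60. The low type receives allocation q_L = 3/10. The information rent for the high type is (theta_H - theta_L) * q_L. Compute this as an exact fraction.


Step 1: theta_H - theta_L = 86 - 60 = 26
Step 2: Information rent = (theta_H - theta_L) * q_L
Step 3: = 26 * 3/10
Step 4: = 39/5

39/5


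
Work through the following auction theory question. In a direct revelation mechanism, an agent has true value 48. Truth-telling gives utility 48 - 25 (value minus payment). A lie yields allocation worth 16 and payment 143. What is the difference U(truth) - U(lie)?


Step 1: U(truth) = value - payment = 48 - 25 = 23
Step 2: U(lie) = allocation - payment = 16 - 143 = -127
Step 3: IC gap = 23 - (-127) = 150

150


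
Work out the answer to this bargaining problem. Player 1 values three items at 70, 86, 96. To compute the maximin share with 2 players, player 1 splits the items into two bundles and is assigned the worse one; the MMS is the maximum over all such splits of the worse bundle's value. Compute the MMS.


Step 1: Item values = 70, 86, 96
Step 2: Enumerate all 2-bundle partitions and take the smaller bundle:
  Partition 1: {70} vs {86,96} -> bundles 70, 182; min = 70
  Partition 2: {86} vs {70,96} -> bundles 86, 166; min = 86
  Partition 3: {96} vs {70,86} -> bundles 96, 156; min = 96
Step 3: MMS = max(70, 86, 96) = 96

96


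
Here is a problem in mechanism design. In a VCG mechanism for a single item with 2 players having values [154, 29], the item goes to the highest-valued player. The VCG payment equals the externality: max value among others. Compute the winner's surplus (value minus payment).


Step 1: The winner is the agent with the highest value: agent 0 with value 154
Step 2: Values of other agents: [29]
Step 3: VCG payment = max of others' values = 29
Step 4: Surplus = 154 - 29 = 125

125


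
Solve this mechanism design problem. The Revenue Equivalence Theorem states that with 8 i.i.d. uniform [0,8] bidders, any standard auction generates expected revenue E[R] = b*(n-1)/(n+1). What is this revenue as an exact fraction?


Step 1: By Revenue Equivalence, expected revenue = b*(n-1)/(n+1)
Step 2: Substituting n = 8, b = 8
Step 3: Revenue = 8*(8-1)/(8+1) = 8*7/9
Step 4: Revenue = 56/9

56/9


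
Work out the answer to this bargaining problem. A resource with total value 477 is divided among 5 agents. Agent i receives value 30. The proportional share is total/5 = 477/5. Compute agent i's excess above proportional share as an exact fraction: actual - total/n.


Step 1: Proportional share = 477/5
Step 2: Agent's actual allocation = 30
Step 3: Excess = 30 - 477/5 = -327/5

-327/5


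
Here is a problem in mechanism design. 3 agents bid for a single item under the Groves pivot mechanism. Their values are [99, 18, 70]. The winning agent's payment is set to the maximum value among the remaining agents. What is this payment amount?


Step 1: The efficient winner is agent 0 with value 99
Step 2: Other agents' values: [18, 70]
Step 3: Pivot payment = max(others) = 70
Step 4: The winner pays 70

70


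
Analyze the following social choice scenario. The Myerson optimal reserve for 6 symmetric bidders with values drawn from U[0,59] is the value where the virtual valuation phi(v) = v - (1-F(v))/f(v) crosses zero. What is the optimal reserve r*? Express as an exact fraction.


Step 1: For U[0,59], F(v) = v/59 and f(v) = 1/59
Step 2: phi(v) = v - (1 - v/59)/(1/59) = v - (59 - v) = 2v - 59
Step 3: Set phi(r*) = 0: 2r* - 59 = 0
Step 4: r* = 59/2 (the number of bidders n = 6 does not enter)

59/2


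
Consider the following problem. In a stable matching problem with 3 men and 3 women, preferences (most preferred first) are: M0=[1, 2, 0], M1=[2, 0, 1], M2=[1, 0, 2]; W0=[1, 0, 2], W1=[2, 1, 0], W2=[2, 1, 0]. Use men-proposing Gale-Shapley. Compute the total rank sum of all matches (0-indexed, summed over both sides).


Step 1: Run Gale-Shapley (men propose, women hold best offer):
  M0 proposes to W1; she accepts
  M1 proposes to W2; she accepts
  M2 proposes to W1; she switches from M0
  M0 proposes to W2; rejected
  M0 proposes to W0; she accepts
Step 2: Final matching: W0-M0, W1-M2, W2-M1
Step 3: 0-indexed ranks (man's rank of his match, then woman's): 2 + 1 + 0 + 0 + 0 + 1
Step 4: Total rank sum = 4

4


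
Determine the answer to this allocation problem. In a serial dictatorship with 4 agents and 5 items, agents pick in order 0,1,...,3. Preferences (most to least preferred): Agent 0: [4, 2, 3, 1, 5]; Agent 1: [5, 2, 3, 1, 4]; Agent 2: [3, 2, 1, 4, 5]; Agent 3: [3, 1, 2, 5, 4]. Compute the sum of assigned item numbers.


Step 1: Agent 0 picks item 4
Step 2: Agent 1 picks item 5
Step 3: Agent 2 picks item 3
Step 4: Agent 3 picks item 1
Step 5: Sum = 4 + 5 + 3 + 1 = 13

13


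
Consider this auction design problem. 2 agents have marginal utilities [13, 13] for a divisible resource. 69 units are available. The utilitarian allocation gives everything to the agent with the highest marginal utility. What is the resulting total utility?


Step 1: The marginal utilities are [13, 13]
Step 2: The highest marginal utility is 13
Step 3: All 69 units go to that agent
Step 4: Total utility = 13 * 69 = 897

897


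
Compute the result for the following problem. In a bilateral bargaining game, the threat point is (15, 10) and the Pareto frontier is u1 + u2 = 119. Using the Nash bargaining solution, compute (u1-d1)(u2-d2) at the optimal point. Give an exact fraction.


Step 1: The Nash solution splits surplus symmetrically above the disagreement point
Step 2: u1 = (total + d1 - d2)/2 = (119 + 15 - 10)/2 = 62
Step 3: u2 = (total - d1 + d2)/2 = (119 - 15 + 10)/2 = 57
Step 4: Nash product = (62 - 15) * (57 - 10)
Step 5: = 47 * 47 = 2209

2209


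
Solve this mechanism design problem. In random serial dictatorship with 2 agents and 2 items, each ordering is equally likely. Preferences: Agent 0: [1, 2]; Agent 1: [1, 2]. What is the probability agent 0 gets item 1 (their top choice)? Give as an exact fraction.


Step 1: Agent 0 wants item 1
Step 2: There are 2 possible orderings of agents
Step 3: In 1 orderings, agent 0 gets item 1
Step 4: Probability = 1/2

1/2


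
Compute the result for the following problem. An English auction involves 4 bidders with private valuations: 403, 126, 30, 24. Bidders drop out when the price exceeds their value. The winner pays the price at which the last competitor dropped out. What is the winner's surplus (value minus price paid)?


Step 1: Identify the highest value: 403
Step 2: Identify the second-highest value: 126
Step 3: The final price = second-highest value = 126
Step 4: Surplus = 403 - 126 = 277

277


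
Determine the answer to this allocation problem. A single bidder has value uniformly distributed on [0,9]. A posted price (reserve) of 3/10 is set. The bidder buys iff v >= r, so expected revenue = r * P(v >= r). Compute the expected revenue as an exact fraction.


Step 1: Posted price r = 3/10, value support [0,9]
Step 2: P(v >= r) = (9 - 3/10)/9 = 29/30
Step 3: Expected revenue = r * P(v >= r) = 3/10 * 29/30
Step 4: Revenue = 29/100

29/100


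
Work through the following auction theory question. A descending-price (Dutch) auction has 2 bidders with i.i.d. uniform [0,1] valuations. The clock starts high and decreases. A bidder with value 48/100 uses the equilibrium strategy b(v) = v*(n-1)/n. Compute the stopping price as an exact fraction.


Step 1: Dutch auctions are strategically equivalent to first-price auctions
Step 2: The equilibrium bid is b(v) = v*(n-1)/n
Step 3: b = 12/25 * 1/2
Step 4: b = 6/25

6/25


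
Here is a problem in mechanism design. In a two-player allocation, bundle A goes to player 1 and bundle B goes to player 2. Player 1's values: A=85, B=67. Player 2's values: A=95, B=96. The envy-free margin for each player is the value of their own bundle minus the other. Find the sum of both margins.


Step 1: Player 1's margin = v1(A) - v1(B) = 85 - 67 = 18
Step 2: Player 2's margin = v2(B) - v2(A) = 96 - 95 = 1
Step 3: Total margin = 18 + 1 = 19

19


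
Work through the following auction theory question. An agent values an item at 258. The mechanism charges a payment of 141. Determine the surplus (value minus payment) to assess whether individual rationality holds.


Step 1: Surplus = value - payment = 258 - 141 = 117
Step 2: IR is satisfied (surplus >= 0)

117


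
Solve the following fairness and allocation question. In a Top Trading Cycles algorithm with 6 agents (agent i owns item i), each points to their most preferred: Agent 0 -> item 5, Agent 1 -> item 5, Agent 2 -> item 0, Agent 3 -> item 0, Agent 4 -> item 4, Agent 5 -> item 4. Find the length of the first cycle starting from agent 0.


Step 1: Trace the pointer graph from agent 0: 0 -> 5 -> 4 -> 4
Step 2: A cycle is detected when we revisit agent 4
Step 3: The cycle is: 4 -> 4
Step 4: Cycle length = 1

1


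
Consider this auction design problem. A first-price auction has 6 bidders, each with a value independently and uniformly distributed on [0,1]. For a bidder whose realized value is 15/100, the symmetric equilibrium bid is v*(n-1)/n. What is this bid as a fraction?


Step 1: The symmetric BNE bidding function is b(v) = v * (n-1) / n
Step 2: Substitute v = 3/20 and n = 6
Step 3: b = 3/20 * 5/6
Step 4: b = 1/8

1/8


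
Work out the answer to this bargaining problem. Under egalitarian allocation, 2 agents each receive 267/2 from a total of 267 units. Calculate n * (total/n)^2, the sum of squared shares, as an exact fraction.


Step 1: Each agent's share = 267/2
Step 2: Square of each share = (267/2)^2 = 71289/4
Step 3: Sum of squares = 2 * 71289/4 = 71289/2

71289/2


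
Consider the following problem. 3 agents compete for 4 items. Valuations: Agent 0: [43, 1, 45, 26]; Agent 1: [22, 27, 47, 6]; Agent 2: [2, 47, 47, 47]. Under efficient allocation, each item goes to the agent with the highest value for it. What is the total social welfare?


Step 1: For each item, find the maximum value among all agents.
Step 2: Item 0 -> Agent 0 (value 43)
Step 3: Item 1 -> Agent 2 (value 47)
Step 4: Item 2 -> Agent 1 (value 47)
Step 5: Item 3 -> Agent 2 (value 47)
Step 6: Total welfare = 43 + 47 + 47 + 47 = 184

184


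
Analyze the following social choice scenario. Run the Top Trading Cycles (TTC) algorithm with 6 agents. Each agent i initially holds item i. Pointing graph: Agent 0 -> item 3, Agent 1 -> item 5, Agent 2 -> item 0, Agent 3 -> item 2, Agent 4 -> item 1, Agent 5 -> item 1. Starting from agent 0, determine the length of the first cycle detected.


Step 1: Trace the pointer graph from agent 0: 0 -> 3 -> 2 -> 0
Step 2: A cycle is detected when we revisit agent 0
Step 3: The cycle is: 0 -> 3 -> 2 -> 0
Step 4: Cycle length = 3

3


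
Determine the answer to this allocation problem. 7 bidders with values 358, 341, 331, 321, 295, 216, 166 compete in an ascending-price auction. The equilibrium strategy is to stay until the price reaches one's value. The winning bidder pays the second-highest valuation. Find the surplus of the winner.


Step 1: Identify the highest value: 358
Step 2: Identify the second-highest value: 341
Step 3: The final price = second-highest value = 341
Step 4: Surplus = 358 - 341 = 17

17


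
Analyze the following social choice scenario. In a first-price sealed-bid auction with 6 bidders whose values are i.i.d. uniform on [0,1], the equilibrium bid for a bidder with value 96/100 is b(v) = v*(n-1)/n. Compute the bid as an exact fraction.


Step 1: The symmetric BNE bidding function is b(v) = v * (n-1) / n
Step 2: Substitute v = 24/25 and n = 6
Step 3: b = 24/25 * 5/6
Step 4: b = 4/5

4/5


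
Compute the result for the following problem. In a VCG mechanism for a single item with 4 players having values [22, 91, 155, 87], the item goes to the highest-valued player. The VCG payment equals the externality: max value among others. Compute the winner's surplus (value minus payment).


Step 1: The winner is the agent with the highest value: agent 2 with value 155
Step 2: Values of other agents: [22, 91, 87]
Step 3: VCG payment = max of others' values = 91
Step 4: Surplus = 155 - 91 = 64

64


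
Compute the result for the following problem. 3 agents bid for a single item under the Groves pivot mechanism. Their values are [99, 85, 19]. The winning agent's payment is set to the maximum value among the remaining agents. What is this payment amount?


Step 1: The efficient winner is agent 0 with value 99
Step 2: Other agents' values: [85, 19]
Step 3: Pivot payment = max(others) = 85
Step 4: The winner pays 85

85


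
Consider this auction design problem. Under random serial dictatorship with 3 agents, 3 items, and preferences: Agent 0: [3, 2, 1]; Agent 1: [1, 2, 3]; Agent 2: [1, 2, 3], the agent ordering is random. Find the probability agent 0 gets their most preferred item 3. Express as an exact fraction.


Step 1: Agent 0 wants item 3
Step 2: There are 6 possible orderings of agents
Step 3: In 6 orderings, agent 0 gets item 3
Step 4: Probability = 6/6 = 1

1


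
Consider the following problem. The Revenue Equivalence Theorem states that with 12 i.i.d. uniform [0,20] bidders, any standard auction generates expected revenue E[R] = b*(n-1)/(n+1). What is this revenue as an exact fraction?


Step 1: By Revenue Equivalence, expected revenue = b*(n-1)/(n+1)
Step 2: Substituting n = 12, b = 20
Step 3: Revenue = 20*(12-1)/(12+1) = 20*11/13
Step 4: Revenue = 220/13

220/13


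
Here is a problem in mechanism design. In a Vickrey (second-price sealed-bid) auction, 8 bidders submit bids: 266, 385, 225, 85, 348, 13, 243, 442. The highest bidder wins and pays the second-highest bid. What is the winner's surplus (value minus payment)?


Step 1: Sort bids in descending order: 442, 385, 348, 266, 243, 225, 85, 13
Step 2: The winning bid is the highest: 442
Step 3: The payment equals the second-highest bid: 385
Step 4: Surplus = winner's bid - payment = 442 - 385 = 57

57


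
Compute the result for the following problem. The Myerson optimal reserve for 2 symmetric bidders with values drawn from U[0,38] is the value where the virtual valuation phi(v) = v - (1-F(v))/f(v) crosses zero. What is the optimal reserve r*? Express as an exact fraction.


Step 1: For U[0,38], F(v) = v/38 and f(v) = 1/38
Step 2: phi(v) = v - (1 - v/38)/(1/38) = v - (38 - v) = 2v - 38
Step 3: Set phi(r*) = 0: 2r* - 38 = 0
Step 4: r* = 38/2 = 19 (the number of bidders n = 2 does not enter)

19


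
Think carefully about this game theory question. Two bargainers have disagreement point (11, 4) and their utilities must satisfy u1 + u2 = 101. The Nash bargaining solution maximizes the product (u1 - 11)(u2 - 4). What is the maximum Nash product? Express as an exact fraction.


Step 1: The Nash solution splits surplus symmetrically above the disagreement point
Step 2: u1 = (total + d1 - d2)/2 = (101 + 11 - 4)/2 = 54
Step 3: u2 = (total - d1 + d2)/2 = (101 - 11 + 4)/2 = 47
Step 4: Nash product = (54 - 11) * (47 - 4)
Step 5: = 43 * 43 = 1849

1849


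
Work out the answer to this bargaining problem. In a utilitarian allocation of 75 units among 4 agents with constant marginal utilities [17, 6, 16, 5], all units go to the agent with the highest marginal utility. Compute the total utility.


Step 1: The marginal utilities are [17, 6, 16, 5]
Step 2: The highest marginal utility is 17
Step 3: All 75 units go to that agent
Step 4: Total utility = 17 * 75 = 1275

1275


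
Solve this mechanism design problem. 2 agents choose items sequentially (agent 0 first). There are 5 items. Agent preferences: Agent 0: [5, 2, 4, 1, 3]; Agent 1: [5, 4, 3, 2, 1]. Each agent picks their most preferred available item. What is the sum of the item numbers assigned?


Step 1: Agent 0 picks item 5
Step 2: Agent 1 picks item 4
Step 3: Sum = 5 + 4 = 9

9


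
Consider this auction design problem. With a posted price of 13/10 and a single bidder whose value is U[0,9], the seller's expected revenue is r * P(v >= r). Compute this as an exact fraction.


Step 1: Posted price r = 13/10, value support [0,9]
Step 2: P(v >= r) = (9 - 13/10)/9 = 77/90
Step 3: Expected revenue = r * P(v >= r) = 13/10 * 77/90
Step 4: Revenue = 1001/900

1001/900


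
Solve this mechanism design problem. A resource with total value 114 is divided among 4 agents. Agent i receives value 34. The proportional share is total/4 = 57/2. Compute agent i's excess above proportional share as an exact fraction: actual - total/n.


Step 1: Proportional share = 114/4 = 57/2
Step 2: Agent's actual allocation = 34
Step 3: Excess = 34 - 57/2 = 11/2

11/2


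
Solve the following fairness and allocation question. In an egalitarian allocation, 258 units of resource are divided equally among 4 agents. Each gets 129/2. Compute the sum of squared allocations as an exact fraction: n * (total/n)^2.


Step 1: Each agent's share = 258/4 = 129/2
Step 2: Square of each share = (129/2)^2 = 16641/4
Step 3: Sum of squares = 4 * 16641/4 = 16641

16641


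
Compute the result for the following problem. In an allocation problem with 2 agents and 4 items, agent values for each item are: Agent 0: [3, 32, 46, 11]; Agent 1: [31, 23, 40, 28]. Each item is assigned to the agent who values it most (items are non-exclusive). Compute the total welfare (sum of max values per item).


Step 1: For each item, find the maximum value among all agents.
Step 2: Item 0 -> Agent 1 (value 31)
Step 3: Item 1 -> Agent 0 (value 32)
Step 4: Item 2 -> Agent 0 (value 46)
Step 5: Item 3 -> Agent 1 (value 28)
Step 6: Total welfare = 31 + 32 + 46 + 28 = 137

137


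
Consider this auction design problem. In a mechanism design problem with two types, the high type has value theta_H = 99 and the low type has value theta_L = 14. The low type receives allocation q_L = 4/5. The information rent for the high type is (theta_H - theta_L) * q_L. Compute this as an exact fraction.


Step 1: theta_H - theta_L = 99 - 14 = 85
Step 2: Information rent = (theta_H - theta_L) * q_L
Step 3: = 85 * 4/5
Step 4: = 68

68


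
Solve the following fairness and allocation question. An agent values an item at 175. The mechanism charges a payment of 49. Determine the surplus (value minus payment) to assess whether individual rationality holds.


Step 1: Surplus = value - payment = 175 - 49 = 126
Step 2: IR is satisfied (surplus >= 0)

126


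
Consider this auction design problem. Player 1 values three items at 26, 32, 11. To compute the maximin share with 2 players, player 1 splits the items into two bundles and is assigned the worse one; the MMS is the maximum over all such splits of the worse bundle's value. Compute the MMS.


Step 1: Item values = 26, 32, 11
Step 2: Enumerate all 2-bundle partitions and take the smaller bundle:
  Partition 1: {26} vs {32,11} -> bundles 26, 43; min = 26
  Partition 2: {32} vs {26,11} -> bundles 32, 37; min = 32
  Partition 3: {11} vs {26,32} -> bundles 11, 58; min = 11
Step 3: MMS = max(26, 32, 11) = 32

32


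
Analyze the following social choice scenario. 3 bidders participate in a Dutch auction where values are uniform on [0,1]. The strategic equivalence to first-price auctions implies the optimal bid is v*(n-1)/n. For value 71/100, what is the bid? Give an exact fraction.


Step 1: Dutch auctions are strategically equivalent to first-price auctions
Step 2: The equilibrium bid is b(v) = v*(n-1)/n
Step 3: b = 71/100 * 2/3
Step 4: b = 71/150

71/150


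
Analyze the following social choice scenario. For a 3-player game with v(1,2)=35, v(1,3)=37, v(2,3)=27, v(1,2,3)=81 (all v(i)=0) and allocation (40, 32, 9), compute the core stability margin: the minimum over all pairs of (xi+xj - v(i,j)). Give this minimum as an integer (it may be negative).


Step 1: Slack for coalition (1,2): x1+x2 - v12 = 72 - 35 = 37
Step 2: Slack for coalition (1,3): x1+x3 - v13 = 49 - 37 = 12
Step 3: Slack for coalition (2,3): x2+x3 - v23 = 41 - 27 = 14
Step 4: Minimum slack = min(37, 12, 14) = 12, attained by (1,3); no pair can gain by deviating, so the allocation is in the core

12


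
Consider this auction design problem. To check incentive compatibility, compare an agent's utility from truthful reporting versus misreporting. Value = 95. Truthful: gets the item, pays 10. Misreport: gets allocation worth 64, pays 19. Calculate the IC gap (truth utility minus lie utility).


Step 1: U(truth) = value - payment = 95 - 10 = 85
Step 2: U(lie) = allocation - payment = 64 - 19 = 45
Step 3: IC gap = 85 - 45 = 40

40


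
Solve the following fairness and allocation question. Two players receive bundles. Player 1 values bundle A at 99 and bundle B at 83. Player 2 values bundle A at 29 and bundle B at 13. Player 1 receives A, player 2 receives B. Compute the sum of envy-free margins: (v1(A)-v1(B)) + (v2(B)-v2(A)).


Step 1: Player 1's margin = v1(A) - v1(B) = 99 - 83 = 16
Step 2: Player 2's margin = v2(B) - v2(A) = 13 - 29 = -16
Step 3: Total margin = 16 + -16 = 0

0


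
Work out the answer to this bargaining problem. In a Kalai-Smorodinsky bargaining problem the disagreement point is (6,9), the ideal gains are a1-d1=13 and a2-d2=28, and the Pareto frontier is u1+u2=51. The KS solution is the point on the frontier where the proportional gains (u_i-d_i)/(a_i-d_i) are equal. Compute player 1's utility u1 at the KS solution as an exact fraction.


Step 1: At the KS point, (u1-d1)/r1 = (u2-d2)/r2 = t and u1+u2 = 51
Step 2: u1 = d1 + r1*t and u2 = d2 + r2*t, so (d1 + r1*t) + (d2 + r2*t) = 51
Step 3: t = (51 - 6 - 9)/(13 + 28) = 36/41
Step 4: u1 = d1 + r1*t = 6 + 13 * 36/41 = 714/41
Step 5: (Check: u2 = d2 + r2*t = 1377/41; u1+u2 = 714/41 + 1377/41 = 51, on the frontier.)

714/41


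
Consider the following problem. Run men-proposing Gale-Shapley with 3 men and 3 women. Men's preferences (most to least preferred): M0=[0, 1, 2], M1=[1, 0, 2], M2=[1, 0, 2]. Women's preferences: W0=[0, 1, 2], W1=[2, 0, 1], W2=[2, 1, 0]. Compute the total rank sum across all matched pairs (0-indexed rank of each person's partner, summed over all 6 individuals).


Step 1: Run Gale-Shapley (men propose, women hold best offer):
  M0 proposes to W0; she accepts
  M1 proposes to W1; she accepts
  M2 proposes to W1; she switches from M1
  M1 proposes to W0; rejected
  M1 proposes to W2; she accepts
Step 2: Final matching: W0-M0, W1-M2, W2-M1
Step 3: 0-indexed ranks (man's rank of his match, then woman's): 0 + 0 + 0 + 0 + 2 + 1
Step 4: Total rank sum = 3

3


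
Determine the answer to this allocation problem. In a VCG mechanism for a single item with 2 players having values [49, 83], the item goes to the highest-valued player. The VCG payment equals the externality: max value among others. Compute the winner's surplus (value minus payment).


Step 1: The winner is the agent with the highest value: agent 1 with value 83
Step 2: Values of other agents: [49]
Step 3: VCG payment = max of others' values = 49
Step 4: Surplus = 83 - 49 = 34

34


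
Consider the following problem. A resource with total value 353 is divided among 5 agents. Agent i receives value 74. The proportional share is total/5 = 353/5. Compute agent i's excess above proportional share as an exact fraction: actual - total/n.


Step 1: Proportional share = 353/5
Step 2: Agent's actual allocation = 74
Step 3: Excess = 74 - 353/5 = 17/5

17/5


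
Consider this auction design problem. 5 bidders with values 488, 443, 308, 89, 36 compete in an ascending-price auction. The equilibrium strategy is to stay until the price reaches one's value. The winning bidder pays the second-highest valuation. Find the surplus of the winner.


Step 1: Identify the highest value: 488
Step 2: Identify the second-highest value: 443
Step 3: The final price = second-highest value = 443
Step 4: Surplus = 488 - 443 = 45

45


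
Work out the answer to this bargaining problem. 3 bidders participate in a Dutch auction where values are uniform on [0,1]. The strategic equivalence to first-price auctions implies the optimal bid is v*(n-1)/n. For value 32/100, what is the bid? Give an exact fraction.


Step 1: Dutch auctions are strategically equivalent to first-price auctions
Step 2: The equilibrium bid is b(v) = v*(n-1)/n
Step 3: b = 8/25 * 2/3
Step 4: b = 16/75

16/75


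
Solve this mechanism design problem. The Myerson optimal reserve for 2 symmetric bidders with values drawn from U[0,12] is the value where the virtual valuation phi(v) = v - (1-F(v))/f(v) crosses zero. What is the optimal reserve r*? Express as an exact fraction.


Step 1: For U[0,12], F(v) = v/12 and f(v) = 1/12
Step 2: phi(v) = v - (1 - v/12)/(1/12) = v - (12 - v) = 2v - 12
Step 3: Set phi(r*) = 0: 2r* - 12 = 0
Step 4: r* = 12/2 = 6 (the number of bidders n = 2 does not enter)

6


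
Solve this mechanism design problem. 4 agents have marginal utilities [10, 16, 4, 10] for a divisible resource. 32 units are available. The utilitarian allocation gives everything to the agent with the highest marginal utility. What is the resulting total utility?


Step 1: The marginal utilities are [10, 16, 4, 10]
Step 2: The highest marginal utility is 16
Step 3: All 32 units go to that agent
Step 4: Total utility = 16 * 32 = 512

512


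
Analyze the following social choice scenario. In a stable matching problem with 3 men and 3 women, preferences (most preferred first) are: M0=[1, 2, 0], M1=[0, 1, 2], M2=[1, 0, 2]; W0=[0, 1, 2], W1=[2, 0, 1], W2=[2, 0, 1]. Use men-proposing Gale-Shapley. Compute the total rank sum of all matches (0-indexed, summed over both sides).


Step 1: Run Gale-Shapley (men propose, women hold best offer):
  M0 proposes to W1; she accepts
  M1 proposes to W0; she accepts
  M2 proposes to W1; she switches from M0
  M0 proposes to W2; she accepts
Step 2: Final matching: W0-M1, W1-M2, W2-M0
Step 3: 0-indexed ranks (man's rank of his match, then woman's): 0 + 1 + 0 + 0 + 1 + 1
Step 4: Total rank sum = 3

3


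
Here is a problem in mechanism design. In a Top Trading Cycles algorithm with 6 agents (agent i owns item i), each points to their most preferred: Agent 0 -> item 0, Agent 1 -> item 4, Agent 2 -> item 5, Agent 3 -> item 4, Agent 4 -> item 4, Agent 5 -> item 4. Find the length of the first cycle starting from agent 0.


Step 1: Trace the pointer graph from agent 0: 0 -> 0
Step 2: A cycle is detected when we revisit agent 0
Step 3: The cycle is: 0 -> 0
Step 4: Cycle length = 1

1


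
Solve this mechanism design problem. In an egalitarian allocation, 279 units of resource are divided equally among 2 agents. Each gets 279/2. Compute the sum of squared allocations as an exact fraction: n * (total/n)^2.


Step 1: Each agent's share = 279/2
Step 2: Square of each share = (279/2)^2 = 77841/4
Step 3: Sum of squares = 2 * 77841/4 = 77841/2

77841/2


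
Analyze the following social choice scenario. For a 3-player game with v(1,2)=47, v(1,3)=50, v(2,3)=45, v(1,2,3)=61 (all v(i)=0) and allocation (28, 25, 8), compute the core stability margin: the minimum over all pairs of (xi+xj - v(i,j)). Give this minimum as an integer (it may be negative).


Step 1: Slack for coalition (1,2): x1+x2 - v12 = 53 - 47 = 6
Step 2: Slack for coalition (1,3): x1+x3 - v13 = 36 - 50 = -14
Step 3: Slack for coalition (2,3): x2+x3 - v23 = 33 - 45 = -12
Step 4: Minimum slack = min(6, -14, -12) = -14, attained by (1,3); coalition (1,3) can block (slack < 0), so the allocation is not in the core

-14


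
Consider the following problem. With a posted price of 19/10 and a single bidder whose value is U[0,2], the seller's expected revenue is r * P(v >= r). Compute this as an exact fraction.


Step 1: Posted price r = 19/10, value support [0,2]
Step 2: P(v >= r) = (2 - 19/10)/2 = 1/20
Step 3: Expected revenue = r * P(v >= r) = 19/10 * 1/20
Step 4: Revenue = 19/200

19/200


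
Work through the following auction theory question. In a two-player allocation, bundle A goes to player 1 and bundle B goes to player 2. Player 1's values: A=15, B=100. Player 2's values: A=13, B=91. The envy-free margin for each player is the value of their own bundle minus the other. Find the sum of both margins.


Step 1: Player 1's margin = v1(A) - v1(B) = 15 - 100 = -85
Step 2: Player 2's margin = v2(B) - v2(A) = 91 - 13 = 78
Step 3: Total margin = -85 + 78 = -7

-7


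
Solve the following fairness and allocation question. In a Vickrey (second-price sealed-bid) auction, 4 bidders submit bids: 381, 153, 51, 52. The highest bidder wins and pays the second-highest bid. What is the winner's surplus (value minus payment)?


Step 1: Sort bids in descending order: 381, 153, 52, 51
Step 2: The winning bid is the highest: 381
Step 3: The payment equals the second-highest bid: 153
Step 4: Surplus = winner's bid - payment = 381 - 153 = 228

228
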